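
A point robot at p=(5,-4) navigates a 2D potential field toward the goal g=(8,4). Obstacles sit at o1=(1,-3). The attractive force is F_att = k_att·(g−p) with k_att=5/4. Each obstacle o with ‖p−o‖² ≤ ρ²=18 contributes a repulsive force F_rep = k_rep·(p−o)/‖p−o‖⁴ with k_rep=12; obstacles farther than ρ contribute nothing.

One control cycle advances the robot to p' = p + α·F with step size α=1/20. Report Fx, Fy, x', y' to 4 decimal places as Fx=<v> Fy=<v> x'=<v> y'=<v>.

F_att = 5/4·(g−p) = 5/4·(3,8) = (3.7500,10.0000)
o1: d²=17 ≤ ρ²=18; F_rep = 12·(4,-1)/17² = (0.1661,-0.0415)
F = F_att + ΣF_rep = (3.9161,9.9585)
p' = p + 1/20·F = (5.1958,-3.5021)

Fx=3.9161 Fy=9.9585 x'=5.1958 y'=-3.5021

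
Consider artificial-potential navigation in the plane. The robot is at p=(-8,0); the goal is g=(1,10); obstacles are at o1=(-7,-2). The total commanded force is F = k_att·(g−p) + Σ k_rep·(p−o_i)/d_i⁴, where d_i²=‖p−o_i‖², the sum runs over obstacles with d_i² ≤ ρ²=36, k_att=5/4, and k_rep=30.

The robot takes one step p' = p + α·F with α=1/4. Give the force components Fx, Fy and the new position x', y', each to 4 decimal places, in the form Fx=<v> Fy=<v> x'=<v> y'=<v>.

F_att = 5/4·(g−p) = 5/4·(9,10) = (11.2500,12.5000)
o1: d²=5 ≤ ρ²=36; F_rep = 30·(-1,2)/5² = (-1.2000,2.4000)
F = F_att + ΣF_rep = (10.0500,14.9000)
p' = p + 1/4·F = (-5.4875,3.7250)

Fx=10.0500 Fy=14.9000 x'=-5.4875 y'=3.7250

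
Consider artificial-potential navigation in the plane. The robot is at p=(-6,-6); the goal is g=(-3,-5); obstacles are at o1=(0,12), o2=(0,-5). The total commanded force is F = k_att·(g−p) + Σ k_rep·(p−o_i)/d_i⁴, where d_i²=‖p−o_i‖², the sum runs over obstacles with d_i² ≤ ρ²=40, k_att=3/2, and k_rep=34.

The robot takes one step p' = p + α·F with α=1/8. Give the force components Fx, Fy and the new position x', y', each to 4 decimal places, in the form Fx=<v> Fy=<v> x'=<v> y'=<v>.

F_att = 3/2·(g−p) = 3/2·(3,1) = (4.5000,1.5000)
o1: d²=360 > ρ²=40 → inactive
o2: d²=37 ≤ ρ²=40; F_rep = 34·(-6,-1)/37² = (-0.1490,-0.0248)
F = F_att + ΣF_rep = (4.3510,1.4752)
p' = p + 1/8·F = (-5.4561,-5.8156)

Fx=4.3510 Fy=1.4752 x'=-5.4561 y'=-5.8156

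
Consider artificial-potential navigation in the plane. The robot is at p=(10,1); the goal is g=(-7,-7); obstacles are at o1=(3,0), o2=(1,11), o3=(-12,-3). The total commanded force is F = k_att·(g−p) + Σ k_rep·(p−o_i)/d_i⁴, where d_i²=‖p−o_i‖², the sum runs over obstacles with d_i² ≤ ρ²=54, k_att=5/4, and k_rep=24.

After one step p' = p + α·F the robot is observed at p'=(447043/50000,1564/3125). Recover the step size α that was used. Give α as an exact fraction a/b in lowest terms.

F_att = 5/4·(g−p) = 5/4·(-17,-8) = (-21.2500,-10.0000)
o1: d²=50 ≤ ρ²=54; F_rep = 24·(7,1)/50² = (0.0672,0.0096)
o2: d²=181 > ρ²=54 → inactive
o3: d²=500 > ρ²=54 → inactive
F = F_att + ΣF_rep = (-21.1828,-9.9904)
Δp = p'−p = (-1.0591,-0.4995); α = Δx/Fx = (-52957/50000) / (-52957/2500) = 1/20
check: Δy/Fy = (-1561/3125) / (-6244/625) = 1/20 ✓

α = 1/20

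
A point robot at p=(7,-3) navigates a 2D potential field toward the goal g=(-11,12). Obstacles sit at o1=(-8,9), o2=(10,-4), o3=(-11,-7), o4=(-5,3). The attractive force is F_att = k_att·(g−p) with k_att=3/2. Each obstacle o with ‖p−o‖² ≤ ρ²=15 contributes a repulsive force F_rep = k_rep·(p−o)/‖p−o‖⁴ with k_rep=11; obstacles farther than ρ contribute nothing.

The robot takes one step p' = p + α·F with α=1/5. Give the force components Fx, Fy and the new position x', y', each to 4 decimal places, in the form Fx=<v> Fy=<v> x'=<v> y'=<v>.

F_att = 3/2·(g−p) = 3/2·(-18,15) = (-27.0000,22.5000)
o1: d²=369 > ρ²=15 → inactive
o2: d²=10 ≤ ρ²=15; F_rep = 11·(-3,1)/10² = (-0.3300,0.1100)
o3: d²=340 > ρ²=15 → inactive
o4: d²=180 > ρ²=15 → inactive
F = F_att + ΣF_rep = (-27.3300,22.6100)
p' = p + 1/5·F = (1.5340,1.5220)

Fx=-27.3300 Fy=22.6100 x'=1.5340 y'=1.5220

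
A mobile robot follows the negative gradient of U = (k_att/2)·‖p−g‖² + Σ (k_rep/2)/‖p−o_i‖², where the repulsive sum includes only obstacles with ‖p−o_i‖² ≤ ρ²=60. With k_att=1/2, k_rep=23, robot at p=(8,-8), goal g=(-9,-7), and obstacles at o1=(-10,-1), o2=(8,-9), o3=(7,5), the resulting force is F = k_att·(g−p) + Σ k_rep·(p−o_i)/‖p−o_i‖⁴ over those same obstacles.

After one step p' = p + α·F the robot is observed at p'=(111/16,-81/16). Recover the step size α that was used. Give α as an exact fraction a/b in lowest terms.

F_att = 1/2·(g−p) = 1/2·(-17,1) = (-8.5000,0.5000)
o1: d²=373 > ρ²=60 → inactive
o2: d²=1 ≤ ρ²=60; F_rep = 23·(0,1)/1² = (0.0000,23.0000)
o3: d²=170 > ρ²=60 → inactive
F = F_att + ΣF_rep = (-8.5000,23.5000)
Δp = p'−p = (-1.0625,2.9375); α = Δx/Fx = (-17/16) / (-17/2) = 1/8
check: Δy/Fy = (47/16) / (47/2) = 1/8 ✓

α = 1/8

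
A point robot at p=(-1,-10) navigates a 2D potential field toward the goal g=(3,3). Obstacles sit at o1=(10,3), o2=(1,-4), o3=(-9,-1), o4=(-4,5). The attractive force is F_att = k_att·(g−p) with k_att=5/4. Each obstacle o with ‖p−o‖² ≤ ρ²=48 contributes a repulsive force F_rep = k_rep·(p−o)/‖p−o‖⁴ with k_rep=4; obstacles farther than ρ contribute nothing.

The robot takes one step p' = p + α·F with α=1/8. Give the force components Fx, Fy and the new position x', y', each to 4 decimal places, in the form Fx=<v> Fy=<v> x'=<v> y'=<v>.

Fx=4.9950 Fy=16.2350 x'=-0.3756 y'=-7.9706

F_att = 5/4·(g−p) = 5/4·(4,13) = (5.0000,16.2500)
o1: d²=290 > ρ²=48 → inactive
o2: d²=40 ≤ ρ²=48; F_rep = 4·(-2,-6)/40² = (-0.0050,-0.0150)
o3: d²=145 > ρ²=48 → inactive
o4: d²=234 > ρ²=48 → inactive
F = F_att + ΣF_rep = (4.9950,16.2350)
p' = p + 1/8·F = (-0.3756,-7.9706)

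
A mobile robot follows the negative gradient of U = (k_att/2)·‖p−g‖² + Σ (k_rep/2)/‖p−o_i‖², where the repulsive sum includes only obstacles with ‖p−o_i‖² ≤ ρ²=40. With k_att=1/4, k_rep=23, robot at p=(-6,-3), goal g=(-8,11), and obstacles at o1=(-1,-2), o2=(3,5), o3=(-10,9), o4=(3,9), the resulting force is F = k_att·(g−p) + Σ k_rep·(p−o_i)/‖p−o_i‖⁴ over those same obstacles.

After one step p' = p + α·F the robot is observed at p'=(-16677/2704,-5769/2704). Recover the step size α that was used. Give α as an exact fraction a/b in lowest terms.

F_att = 1/4·(g−p) = 1/4·(-2,14) = (-0.5000,3.5000)
o1: d²=26 ≤ ρ²=40; F_rep = 23·(-5,-1)/26² = (-0.1701,-0.0340)
o2: d²=145 > ρ²=40 → inactive
o3: d²=160 > ρ²=40 → inactive
o4: d²=225 > ρ²=40 → inactive
F = F_att + ΣF_rep = (-0.6701,3.4660)
Δp = p'−p = (-0.1675,0.8665); α = Δx/Fx = (-453/2704) / (-453/676) = 1/4
check: Δy/Fy = (2343/2704) / (2343/676) = 1/4 ✓

α = 1/4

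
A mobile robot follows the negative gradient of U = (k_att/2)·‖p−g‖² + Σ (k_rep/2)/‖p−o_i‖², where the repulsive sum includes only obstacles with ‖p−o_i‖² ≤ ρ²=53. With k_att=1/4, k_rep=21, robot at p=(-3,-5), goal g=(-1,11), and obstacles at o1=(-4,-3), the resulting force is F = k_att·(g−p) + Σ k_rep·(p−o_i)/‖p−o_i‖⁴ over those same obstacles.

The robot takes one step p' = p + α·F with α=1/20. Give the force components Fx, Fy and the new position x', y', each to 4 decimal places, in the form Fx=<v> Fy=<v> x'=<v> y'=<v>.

F_att = 1/4·(g−p) = 1/4·(2,16) = (0.5000,4.0000)
o1: d²=5 ≤ ρ²=53; F_rep = 21·(1,-2)/5² = (0.8400,-1.6800)
F = F_att + ΣF_rep = (1.3400,2.3200)
p' = p + 1/20·F = (-2.9330,-4.8840)

Fx=1.3400 Fy=2.3200 x'=-2.9330 y'=-4.8840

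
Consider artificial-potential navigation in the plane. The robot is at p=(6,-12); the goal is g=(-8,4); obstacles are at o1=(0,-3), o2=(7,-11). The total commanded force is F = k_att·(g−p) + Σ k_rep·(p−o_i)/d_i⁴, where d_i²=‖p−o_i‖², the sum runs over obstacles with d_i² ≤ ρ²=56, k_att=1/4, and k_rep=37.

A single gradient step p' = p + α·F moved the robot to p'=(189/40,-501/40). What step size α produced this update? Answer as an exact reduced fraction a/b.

α = 1/10

F_att = 1/4·(g−p) = 1/4·(-14,16) = (-3.5000,4.0000)
o1: d²=117 > ρ²=56 → inactive
o2: d²=2 ≤ ρ²=56; F_rep = 37·(-1,-1)/2² = (-9.2500,-9.2500)
F = F_att + ΣF_rep = (-12.7500,-5.2500)
Δp = p'−p = (-1.2750,-0.5250); α = Δx/Fx = (-51/40) / (-51/4) = 1/10
check: Δy/Fy = (-21/40) / (-21/4) = 1/10 ✓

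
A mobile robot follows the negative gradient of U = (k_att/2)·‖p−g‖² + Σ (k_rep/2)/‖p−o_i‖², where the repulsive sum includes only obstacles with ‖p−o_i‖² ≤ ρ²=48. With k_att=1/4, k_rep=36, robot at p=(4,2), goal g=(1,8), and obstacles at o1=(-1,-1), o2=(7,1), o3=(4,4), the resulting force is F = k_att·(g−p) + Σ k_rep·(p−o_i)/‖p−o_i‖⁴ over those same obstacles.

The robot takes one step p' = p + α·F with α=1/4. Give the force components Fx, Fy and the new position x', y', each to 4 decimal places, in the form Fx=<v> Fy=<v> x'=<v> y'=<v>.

Fx=-1.6743 Fy=-2.5466 x'=3.5814 y'=1.3634

F_att = 1/4·(g−p) = 1/4·(-3,6) = (-0.7500,1.5000)
o1: d²=34 ≤ ρ²=48; F_rep = 36·(5,3)/34² = (0.1557,0.0934)
o2: d²=10 ≤ ρ²=48; F_rep = 36·(-3,1)/10² = (-1.0800,0.3600)
o3: d²=4 ≤ ρ²=48; F_rep = 36·(0,-2)/4² = (0.0000,-4.5000)
F = F_att + ΣF_rep = (-1.6743,-2.5466)
p' = p + 1/4·F = (3.5814,1.3634)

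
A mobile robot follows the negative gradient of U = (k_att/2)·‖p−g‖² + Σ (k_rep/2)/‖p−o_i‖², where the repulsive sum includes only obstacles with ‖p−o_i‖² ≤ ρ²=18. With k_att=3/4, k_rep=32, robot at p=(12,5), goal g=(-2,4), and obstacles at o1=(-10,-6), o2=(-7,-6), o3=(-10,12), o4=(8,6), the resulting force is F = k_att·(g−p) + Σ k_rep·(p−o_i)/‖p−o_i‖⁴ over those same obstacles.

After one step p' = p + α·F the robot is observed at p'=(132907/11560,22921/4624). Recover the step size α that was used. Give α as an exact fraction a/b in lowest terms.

α = 1/20

F_att = 3/4·(g−p) = 3/4·(-14,-1) = (-10.5000,-0.7500)
o1: d²=605 > ρ²=18 → inactive
o2: d²=482 > ρ²=18 → inactive
o3: d²=533 > ρ²=18 → inactive
o4: d²=17 ≤ ρ²=18; F_rep = 32·(4,-1)/17² = (0.4429,-0.1107)
F = F_att + ΣF_rep = (-10.0571,-0.8607)
Δp = p'−p = (-0.5029,-0.0430); α = Δx/Fx = (-5813/11560) / (-5813/578) = 1/20
check: Δy/Fy = (-199/4624) / (-995/1156) = 1/20 ✓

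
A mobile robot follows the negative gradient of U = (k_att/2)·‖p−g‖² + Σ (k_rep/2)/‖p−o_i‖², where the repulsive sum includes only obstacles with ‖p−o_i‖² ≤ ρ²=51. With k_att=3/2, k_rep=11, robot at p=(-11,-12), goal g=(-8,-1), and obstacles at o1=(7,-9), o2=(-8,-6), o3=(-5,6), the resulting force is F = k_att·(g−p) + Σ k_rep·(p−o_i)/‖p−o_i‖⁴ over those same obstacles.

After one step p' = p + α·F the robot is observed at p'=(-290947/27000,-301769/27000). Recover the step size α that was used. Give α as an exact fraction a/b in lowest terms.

F_att = 3/2·(g−p) = 3/2·(3,11) = (4.5000,16.5000)
o1: d²=333 > ρ²=51 → inactive
o2: d²=45 ≤ ρ²=51; F_rep = 11·(-3,-6)/45² = (-0.0163,-0.0326)
o3: d²=360 > ρ²=51 → inactive
F = F_att + ΣF_rep = (4.4837,16.4674)
Δp = p'−p = (0.2242,0.8234); α = Δx/Fx = (6053/27000) / (6053/1350) = 1/20
check: Δy/Fy = (22231/27000) / (22231/1350) = 1/20 ✓

α = 1/20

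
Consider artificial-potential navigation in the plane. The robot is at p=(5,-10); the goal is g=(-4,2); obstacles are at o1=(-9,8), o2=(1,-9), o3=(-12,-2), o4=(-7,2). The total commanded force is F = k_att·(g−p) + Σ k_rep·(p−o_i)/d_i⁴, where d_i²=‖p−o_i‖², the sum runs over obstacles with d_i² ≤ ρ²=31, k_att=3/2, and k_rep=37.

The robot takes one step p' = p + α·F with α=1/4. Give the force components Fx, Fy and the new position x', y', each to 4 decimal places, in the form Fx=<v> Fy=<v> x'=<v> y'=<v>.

F_att = 3/2·(g−p) = 3/2·(-9,12) = (-13.5000,18.0000)
o1: d²=520 > ρ²=31 → inactive
o2: d²=17 ≤ ρ²=31; F_rep = 37·(4,-1)/17² = (0.5121,-0.1280)
o3: d²=353 > ρ²=31 → inactive
o4: d²=288 > ρ²=31 → inactive
F = F_att + ΣF_rep = (-12.9879,17.8720)
p' = p + 1/4·F = (1.7530,-5.5320)

Fx=-12.9879 Fy=17.8720 x'=1.7530 y'=-5.5320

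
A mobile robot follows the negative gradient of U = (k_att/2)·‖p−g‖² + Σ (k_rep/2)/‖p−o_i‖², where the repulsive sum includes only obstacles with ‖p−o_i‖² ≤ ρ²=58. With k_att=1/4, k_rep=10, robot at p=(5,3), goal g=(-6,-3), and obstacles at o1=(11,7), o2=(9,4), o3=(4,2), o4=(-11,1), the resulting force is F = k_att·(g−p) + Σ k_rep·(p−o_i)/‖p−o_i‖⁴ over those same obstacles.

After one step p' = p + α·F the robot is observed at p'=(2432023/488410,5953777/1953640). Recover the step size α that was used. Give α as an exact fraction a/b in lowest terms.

F_att = 1/4·(g−p) = 1/4·(-11,-6) = (-2.7500,-1.5000)
o1: d²=52 ≤ ρ²=58; F_rep = 10·(-6,-4)/52² = (-0.0222,-0.0148)
o2: d²=17 ≤ ρ²=58; F_rep = 10·(-4,-1)/17² = (-0.1384,-0.0346)
o3: d²=2 ≤ ρ²=58; F_rep = 10·(1,1)/2² = (2.5000,2.5000)
o4: d²=260 > ρ²=58 → inactive
F = F_att + ΣF_rep = (-0.4106,0.9506)
Δp = p'−p = (-0.0205,0.0475); α = Δx/Fx = (-10027/488410) / (-20054/48841) = 1/20
check: Δy/Fy = (92857/1953640) / (92857/97682) = 1/20 ✓

α = 1/20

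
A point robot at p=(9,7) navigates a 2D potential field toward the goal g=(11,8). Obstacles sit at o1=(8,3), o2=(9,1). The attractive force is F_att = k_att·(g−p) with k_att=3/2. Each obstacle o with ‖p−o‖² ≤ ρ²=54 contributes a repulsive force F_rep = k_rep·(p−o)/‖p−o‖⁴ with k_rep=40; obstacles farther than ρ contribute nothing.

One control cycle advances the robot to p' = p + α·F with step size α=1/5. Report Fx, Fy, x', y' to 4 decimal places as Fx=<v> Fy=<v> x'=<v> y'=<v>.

Fx=3.1384 Fy=2.2388 x'=9.6277 y'=7.4478

F_att = 3/2·(g−p) = 3/2·(2,1) = (3.0000,1.5000)
o1: d²=17 ≤ ρ²=54; F_rep = 40·(1,4)/17² = (0.1384,0.5536)
o2: d²=36 ≤ ρ²=54; F_rep = 40·(0,6)/36² = (0.0000,0.1852)
F = F_att + ΣF_rep = (3.1384,2.2388)
p' = p + 1/5·F = (9.6277,7.4478)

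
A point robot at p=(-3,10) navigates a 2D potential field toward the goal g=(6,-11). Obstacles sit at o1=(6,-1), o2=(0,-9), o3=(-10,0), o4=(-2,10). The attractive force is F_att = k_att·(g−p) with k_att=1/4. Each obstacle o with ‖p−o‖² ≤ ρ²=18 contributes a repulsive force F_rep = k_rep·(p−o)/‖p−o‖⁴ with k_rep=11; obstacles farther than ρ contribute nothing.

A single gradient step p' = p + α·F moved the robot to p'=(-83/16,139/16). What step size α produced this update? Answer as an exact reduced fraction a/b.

F_att = 1/4·(g−p) = 1/4·(9,-21) = (2.2500,-5.2500)
o1: d²=202 > ρ²=18 → inactive
o2: d²=370 > ρ²=18 → inactive
o3: d²=149 > ρ²=18 → inactive
o4: d²=1 ≤ ρ²=18; F_rep = 11·(-1,0)/1² = (-11.0000,0.0000)
F = F_att + ΣF_rep = (-8.7500,-5.2500)
Δp = p'−p = (-2.1875,-1.3125); α = Δx/Fx = (-35/16) / (-35/4) = 1/4
check: Δy/Fy = (-21/16) / (-21/4) = 1/4 ✓

α = 1/4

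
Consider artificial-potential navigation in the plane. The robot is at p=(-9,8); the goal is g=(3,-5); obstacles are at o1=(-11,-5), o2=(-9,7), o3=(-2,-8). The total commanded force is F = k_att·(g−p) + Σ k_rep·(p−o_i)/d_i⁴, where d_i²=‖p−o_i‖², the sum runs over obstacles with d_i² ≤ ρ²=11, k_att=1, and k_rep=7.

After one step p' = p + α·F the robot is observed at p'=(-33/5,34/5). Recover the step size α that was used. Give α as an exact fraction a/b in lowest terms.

F_att = 1·(g−p) = 1·(12,-13) = (12.0000,-13.0000)
o1: d²=173 > ρ²=11 → inactive
o2: d²=1 ≤ ρ²=11; F_rep = 7·(0,1)/1² = (0.0000,7.0000)
o3: d²=305 > ρ²=11 → inactive
F = F_att + ΣF_rep = (12.0000,-6.0000)
Δp = p'−p = (2.4000,-1.2000); α = Δx/Fx = (12/5) / (12) = 1/5
check: Δy/Fy = (-6/5) / (-6) = 1/5 ✓

α = 1/5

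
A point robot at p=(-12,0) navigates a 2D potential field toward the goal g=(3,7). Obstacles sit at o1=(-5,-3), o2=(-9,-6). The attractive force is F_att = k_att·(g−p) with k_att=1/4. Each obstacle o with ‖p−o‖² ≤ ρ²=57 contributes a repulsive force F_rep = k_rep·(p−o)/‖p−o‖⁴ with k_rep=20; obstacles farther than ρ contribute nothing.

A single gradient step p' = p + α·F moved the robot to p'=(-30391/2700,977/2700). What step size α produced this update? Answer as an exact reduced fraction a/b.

α = 1/5

F_att = 1/4·(g−p) = 1/4·(15,7) = (3.7500,1.7500)
o1: d²=58 > ρ²=57 → inactive
o2: d²=45 ≤ ρ²=57; F_rep = 20·(-3,6)/45² = (-0.0296,0.0593)
F = F_att + ΣF_rep = (3.7204,1.8093)
Δp = p'−p = (0.7441,0.3619); α = Δx/Fx = (2009/2700) / (2009/540) = 1/5
check: Δy/Fy = (977/2700) / (977/540) = 1/5 ✓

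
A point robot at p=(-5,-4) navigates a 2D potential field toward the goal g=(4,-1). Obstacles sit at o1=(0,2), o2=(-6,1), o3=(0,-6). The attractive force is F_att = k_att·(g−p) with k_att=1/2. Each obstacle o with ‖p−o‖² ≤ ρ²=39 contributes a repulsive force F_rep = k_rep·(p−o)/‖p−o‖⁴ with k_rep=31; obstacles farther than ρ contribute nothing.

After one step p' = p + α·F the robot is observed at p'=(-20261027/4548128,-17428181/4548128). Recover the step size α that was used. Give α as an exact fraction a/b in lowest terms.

α = 1/8

F_att = 1/2·(g−p) = 1/2·(9,3) = (4.5000,1.5000)
o1: d²=61 > ρ²=39 → inactive
o2: d²=26 ≤ ρ²=39; F_rep = 31·(1,-5)/26² = (0.0459,-0.2293)
o3: d²=29 ≤ ρ²=39; F_rep = 31·(-5,2)/29² = (-0.1843,0.0737)
F = F_att + ΣF_rep = (4.3616,1.3444)
Δp = p'−p = (0.5452,0.1681); α = Δx/Fx = (2479613/4548128) / (2479613/568516) = 1/8
check: Δy/Fy = (764331/4548128) / (764331/568516) = 1/8 ✓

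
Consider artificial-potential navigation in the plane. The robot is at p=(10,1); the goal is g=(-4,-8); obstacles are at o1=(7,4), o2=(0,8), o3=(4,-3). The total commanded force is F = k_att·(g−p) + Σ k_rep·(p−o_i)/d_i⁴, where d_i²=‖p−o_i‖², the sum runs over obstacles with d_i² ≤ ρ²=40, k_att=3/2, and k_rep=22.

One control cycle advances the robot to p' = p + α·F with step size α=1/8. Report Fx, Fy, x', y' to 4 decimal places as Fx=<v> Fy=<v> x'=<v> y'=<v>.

Fx=-20.7963 Fy=-13.7037 x'=7.4005 y'=-0.7130

F_att = 3/2·(g−p) = 3/2·(-14,-9) = (-21.0000,-13.5000)
o1: d²=18 ≤ ρ²=40; F_rep = 22·(3,-3)/18² = (0.2037,-0.2037)
o2: d²=149 > ρ²=40 → inactive
o3: d²=52 > ρ²=40 → inactive
F = F_att + ΣF_rep = (-20.7963,-13.7037)
p' = p + 1/8·F = (7.4005,-0.7130)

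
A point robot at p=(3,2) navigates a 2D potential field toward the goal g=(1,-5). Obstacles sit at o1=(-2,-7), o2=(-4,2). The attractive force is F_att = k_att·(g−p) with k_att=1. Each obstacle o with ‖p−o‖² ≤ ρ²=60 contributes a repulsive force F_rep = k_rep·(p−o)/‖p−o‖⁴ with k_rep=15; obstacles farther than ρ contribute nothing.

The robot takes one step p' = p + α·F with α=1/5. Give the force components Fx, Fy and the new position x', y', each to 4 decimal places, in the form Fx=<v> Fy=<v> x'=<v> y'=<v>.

Fx=-1.9563 Fy=-7.0000 x'=2.6087 y'=0.6000

F_att = 1·(g−p) = 1·(-2,-7) = (-2.0000,-7.0000)
o1: d²=106 > ρ²=60 → inactive
o2: d²=49 ≤ ρ²=60; F_rep = 15·(7,0)/49² = (0.0437,0.0000)
F = F_att + ΣF_rep = (-1.9563,-7.0000)
p' = p + 1/5·F = (2.6087,0.6000)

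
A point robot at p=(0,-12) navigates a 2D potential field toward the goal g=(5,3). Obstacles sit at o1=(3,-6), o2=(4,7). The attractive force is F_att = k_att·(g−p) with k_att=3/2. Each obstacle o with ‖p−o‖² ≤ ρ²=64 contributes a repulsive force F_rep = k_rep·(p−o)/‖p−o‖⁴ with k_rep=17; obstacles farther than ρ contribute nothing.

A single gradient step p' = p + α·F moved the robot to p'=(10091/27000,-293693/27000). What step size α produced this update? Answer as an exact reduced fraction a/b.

α = 1/20

F_att = 3/2·(g−p) = 3/2·(5,15) = (7.5000,22.5000)
o1: d²=45 ≤ ρ²=64; F_rep = 17·(-3,-6)/45² = (-0.0252,-0.0504)
o2: d²=377 > ρ²=64 → inactive
F = F_att + ΣF_rep = (7.4748,22.4496)
Δp = p'−p = (0.3737,1.1225); α = Δx/Fx = (10091/27000) / (10091/1350) = 1/20
check: Δy/Fy = (30307/27000) / (30307/1350) = 1/20 ✓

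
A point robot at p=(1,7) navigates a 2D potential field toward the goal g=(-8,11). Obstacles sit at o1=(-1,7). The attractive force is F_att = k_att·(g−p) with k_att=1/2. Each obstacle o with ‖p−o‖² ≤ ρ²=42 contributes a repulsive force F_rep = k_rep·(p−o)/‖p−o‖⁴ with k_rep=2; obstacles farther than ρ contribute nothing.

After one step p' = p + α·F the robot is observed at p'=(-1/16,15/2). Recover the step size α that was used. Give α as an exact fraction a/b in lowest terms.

α = 1/4

F_att = 1/2·(g−p) = 1/2·(-9,4) = (-4.5000,2.0000)
o1: d²=4 ≤ ρ²=42; F_rep = 2·(2,0)/4² = (0.2500,0.0000)
F = F_att + ΣF_rep = (-4.2500,2.0000)
Δp = p'−p = (-1.0625,0.5000); α = Δx/Fx = (-17/16) / (-17/4) = 1/4
check: Δy/Fy = (1/2) / (2) = 1/4 ✓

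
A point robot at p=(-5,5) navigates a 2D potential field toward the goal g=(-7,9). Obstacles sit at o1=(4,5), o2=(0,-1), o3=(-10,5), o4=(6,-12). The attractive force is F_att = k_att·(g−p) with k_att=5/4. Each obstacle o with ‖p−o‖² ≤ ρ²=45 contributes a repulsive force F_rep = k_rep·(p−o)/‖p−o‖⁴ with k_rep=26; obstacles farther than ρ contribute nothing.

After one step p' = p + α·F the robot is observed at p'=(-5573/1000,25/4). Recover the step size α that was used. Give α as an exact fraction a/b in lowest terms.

α = 1/4

F_att = 5/4·(g−p) = 5/4·(-2,4) = (-2.5000,5.0000)
o1: d²=81 > ρ²=45 → inactive
o2: d²=61 > ρ²=45 → inactive
o3: d²=25 ≤ ρ²=45; F_rep = 26·(5,0)/25² = (0.2080,0.0000)
o4: d²=410 > ρ²=45 → inactive
F = F_att + ΣF_rep = (-2.2920,5.0000)
Δp = p'−p = (-0.5730,1.2500); α = Δx/Fx = (-573/1000) / (-573/250) = 1/4
check: Δy/Fy = (5/4) / (5) = 1/4 ✓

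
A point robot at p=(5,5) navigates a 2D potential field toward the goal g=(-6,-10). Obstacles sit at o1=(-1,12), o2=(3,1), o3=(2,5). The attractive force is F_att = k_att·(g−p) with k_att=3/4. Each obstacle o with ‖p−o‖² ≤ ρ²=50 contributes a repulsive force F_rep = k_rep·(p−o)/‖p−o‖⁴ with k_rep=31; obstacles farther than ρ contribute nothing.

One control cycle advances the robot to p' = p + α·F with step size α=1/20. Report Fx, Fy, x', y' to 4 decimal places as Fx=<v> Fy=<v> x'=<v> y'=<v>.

F_att = 3/4·(g−p) = 3/4·(-11,-15) = (-8.2500,-11.2500)
o1: d²=85 > ρ²=50 → inactive
o2: d²=20 ≤ ρ²=50; F_rep = 31·(2,4)/20² = (0.1550,0.3100)
o3: d²=9 ≤ ρ²=50; F_rep = 31·(3,0)/9² = (1.1481,0.0000)
F = F_att + ΣF_rep = (-6.9469,-10.9400)
p' = p + 1/20·F = (4.6527,4.4530)

Fx=-6.9469 Fy=-10.9400 x'=4.6527 y'=4.4530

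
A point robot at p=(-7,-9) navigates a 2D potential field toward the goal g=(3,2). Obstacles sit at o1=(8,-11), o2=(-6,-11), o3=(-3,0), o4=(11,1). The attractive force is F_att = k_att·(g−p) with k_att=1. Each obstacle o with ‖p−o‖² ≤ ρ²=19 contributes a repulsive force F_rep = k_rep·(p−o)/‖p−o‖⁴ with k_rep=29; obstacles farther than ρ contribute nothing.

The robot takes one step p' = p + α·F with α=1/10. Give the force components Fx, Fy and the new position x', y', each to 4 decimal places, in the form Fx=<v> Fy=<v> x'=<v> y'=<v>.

Fx=8.8400 Fy=13.3200 x'=-6.1160 y'=-7.6680

F_att = 1·(g−p) = 1·(10,11) = (10.0000,11.0000)
o1: d²=229 > ρ²=19 → inactive
o2: d²=5 ≤ ρ²=19; F_rep = 29·(-1,2)/5² = (-1.1600,2.3200)
o3: d²=97 > ρ²=19 → inactive
o4: d²=424 > ρ²=19 → inactive
F = F_att + ΣF_rep = (8.8400,13.3200)
p' = p + 1/10·F = (-6.1160,-7.6680)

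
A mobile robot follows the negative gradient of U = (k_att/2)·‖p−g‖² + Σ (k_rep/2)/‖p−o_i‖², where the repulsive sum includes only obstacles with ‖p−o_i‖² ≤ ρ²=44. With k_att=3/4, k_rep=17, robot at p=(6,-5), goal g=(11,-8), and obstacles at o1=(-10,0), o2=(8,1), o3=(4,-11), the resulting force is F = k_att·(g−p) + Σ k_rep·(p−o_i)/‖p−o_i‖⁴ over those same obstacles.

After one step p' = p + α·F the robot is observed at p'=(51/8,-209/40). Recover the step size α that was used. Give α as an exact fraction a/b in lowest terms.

α = 1/10

F_att = 3/4·(g−p) = 3/4·(5,-3) = (3.7500,-2.2500)
o1: d²=281 > ρ²=44 → inactive
o2: d²=40 ≤ ρ²=44; F_rep = 17·(-2,-6)/40² = (-0.0213,-0.0638)
o3: d²=40 ≤ ρ²=44; F_rep = 17·(2,6)/40² = (0.0213,0.0638)
F = F_att + ΣF_rep = (3.7500,-2.2500)
Δp = p'−p = (0.3750,-0.2250); α = Δx/Fx = (3/8) / (15/4) = 1/10
check: Δy/Fy = (-9/40) / (-9/4) = 1/10 ✓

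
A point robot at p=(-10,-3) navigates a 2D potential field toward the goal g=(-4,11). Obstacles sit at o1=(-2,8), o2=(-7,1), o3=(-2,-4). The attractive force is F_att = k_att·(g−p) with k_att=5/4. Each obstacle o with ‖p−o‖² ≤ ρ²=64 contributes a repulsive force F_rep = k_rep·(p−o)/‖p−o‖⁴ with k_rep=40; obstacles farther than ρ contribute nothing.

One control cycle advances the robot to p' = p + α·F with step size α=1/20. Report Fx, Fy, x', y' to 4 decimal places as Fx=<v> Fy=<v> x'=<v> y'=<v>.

Fx=7.3080 Fy=17.2440 x'=-9.6346 y'=-2.1378

F_att = 5/4·(g−p) = 5/4·(6,14) = (7.5000,17.5000)
o1: d²=185 > ρ²=64 → inactive
o2: d²=25 ≤ ρ²=64; F_rep = 40·(-3,-4)/25² = (-0.1920,-0.2560)
o3: d²=65 > ρ²=64 → inactive
F = F_att + ΣF_rep = (7.3080,17.2440)
p' = p + 1/20·F = (-9.6346,-2.1378)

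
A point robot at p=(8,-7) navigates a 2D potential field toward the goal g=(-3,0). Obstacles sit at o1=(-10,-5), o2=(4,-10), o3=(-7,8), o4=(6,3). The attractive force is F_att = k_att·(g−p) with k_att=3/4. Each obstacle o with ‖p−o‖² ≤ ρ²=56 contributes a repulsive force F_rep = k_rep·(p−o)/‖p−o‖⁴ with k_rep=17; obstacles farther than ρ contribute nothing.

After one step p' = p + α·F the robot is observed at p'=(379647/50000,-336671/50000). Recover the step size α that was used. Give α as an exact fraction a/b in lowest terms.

α = 1/20

F_att = 3/4·(g−p) = 3/4·(-11,7) = (-8.2500,5.2500)
o1: d²=328 > ρ²=56 → inactive
o2: d²=25 ≤ ρ²=56; F_rep = 17·(4,3)/25² = (0.1088,0.0816)
o3: d²=450 > ρ²=56 → inactive
o4: d²=104 > ρ²=56 → inactive
F = F_att + ΣF_rep = (-8.1412,5.3316)
Δp = p'−p = (-0.4071,0.2666); α = Δx/Fx = (-20353/50000) / (-20353/2500) = 1/20
check: Δy/Fy = (13329/50000) / (13329/2500) = 1/20 ✓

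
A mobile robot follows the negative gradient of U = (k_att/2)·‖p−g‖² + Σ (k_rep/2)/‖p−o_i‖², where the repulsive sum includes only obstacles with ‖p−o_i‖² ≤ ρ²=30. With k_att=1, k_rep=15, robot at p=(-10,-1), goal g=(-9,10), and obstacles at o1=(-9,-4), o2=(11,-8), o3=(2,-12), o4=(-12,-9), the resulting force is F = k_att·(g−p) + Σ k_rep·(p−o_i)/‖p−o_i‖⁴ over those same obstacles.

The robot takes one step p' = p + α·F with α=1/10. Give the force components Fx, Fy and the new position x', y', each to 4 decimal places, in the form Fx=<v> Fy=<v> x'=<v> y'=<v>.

Fx=0.8500 Fy=11.4500 x'=-9.9150 y'=0.1450

F_att = 1·(g−p) = 1·(1,11) = (1.0000,11.0000)
o1: d²=10 ≤ ρ²=30; F_rep = 15·(-1,3)/10² = (-0.1500,0.4500)
o2: d²=490 > ρ²=30 → inactive
o3: d²=265 > ρ²=30 → inactive
o4: d²=68 > ρ²=30 → inactive
F = F_att + ΣF_rep = (0.8500,11.4500)
p' = p + 1/10·F = (-9.9150,0.1450)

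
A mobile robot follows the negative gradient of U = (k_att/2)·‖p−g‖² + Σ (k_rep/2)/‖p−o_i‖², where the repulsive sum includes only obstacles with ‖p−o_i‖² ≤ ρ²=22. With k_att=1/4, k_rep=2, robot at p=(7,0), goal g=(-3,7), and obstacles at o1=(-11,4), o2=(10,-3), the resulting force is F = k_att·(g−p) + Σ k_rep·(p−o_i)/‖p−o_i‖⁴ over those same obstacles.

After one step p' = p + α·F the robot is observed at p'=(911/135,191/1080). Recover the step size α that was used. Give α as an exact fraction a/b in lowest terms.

α = 1/10

F_att = 1/4·(g−p) = 1/4·(-10,7) = (-2.5000,1.7500)
o1: d²=340 > ρ²=22 → inactive
o2: d²=18 ≤ ρ²=22; F_rep = 2·(-3,3)/18² = (-0.0185,0.0185)
F = F_att + ΣF_rep = (-2.5185,1.7685)
Δp = p'−p = (-0.2519,0.1769); α = Δx/Fx = (-34/135) / (-68/27) = 1/10
check: Δy/Fy = (191/1080) / (191/108) = 1/10 ✓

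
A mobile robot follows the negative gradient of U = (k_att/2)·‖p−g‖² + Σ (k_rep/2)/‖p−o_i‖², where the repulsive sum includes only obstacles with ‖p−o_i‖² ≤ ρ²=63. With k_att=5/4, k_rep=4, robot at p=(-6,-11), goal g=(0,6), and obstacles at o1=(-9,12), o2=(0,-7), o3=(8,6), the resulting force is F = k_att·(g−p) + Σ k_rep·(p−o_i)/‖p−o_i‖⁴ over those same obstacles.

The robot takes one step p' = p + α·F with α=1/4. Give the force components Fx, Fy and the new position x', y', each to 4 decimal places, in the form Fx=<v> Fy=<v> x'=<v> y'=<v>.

Fx=7.4911 Fy=21.2441 x'=-4.1272 y'=-5.6890

F_att = 5/4·(g−p) = 5/4·(6,17) = (7.5000,21.2500)
o1: d²=538 > ρ²=63 → inactive
o2: d²=52 ≤ ρ²=63; F_rep = 4·(-6,-4)/52² = (-0.0089,-0.0059)
o3: d²=485 > ρ²=63 → inactive
F = F_att + ΣF_rep = (7.4911,21.2441)
p' = p + 1/4·F = (-4.1272,-5.6890)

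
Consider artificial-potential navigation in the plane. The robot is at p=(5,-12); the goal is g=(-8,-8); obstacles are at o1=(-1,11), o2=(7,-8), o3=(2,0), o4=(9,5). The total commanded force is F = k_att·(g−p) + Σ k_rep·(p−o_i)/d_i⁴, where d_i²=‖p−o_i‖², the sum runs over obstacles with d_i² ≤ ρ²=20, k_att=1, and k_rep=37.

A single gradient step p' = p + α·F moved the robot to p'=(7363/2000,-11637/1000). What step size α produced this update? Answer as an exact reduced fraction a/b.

F_att = 1·(g−p) = 1·(-13,4) = (-13.0000,4.0000)
o1: d²=565 > ρ²=20 → inactive
o2: d²=20 ≤ ρ²=20; F_rep = 37·(-2,-4)/20² = (-0.1850,-0.3700)
o3: d²=153 > ρ²=20 → inactive
o4: d²=305 > ρ²=20 → inactive
F = F_att + ΣF_rep = (-13.1850,3.6300)
Δp = p'−p = (-1.3185,0.3630); α = Δx/Fx = (-2637/2000) / (-2637/200) = 1/10
check: Δy/Fy = (363/1000) / (363/100) = 1/10 ✓

α = 1/10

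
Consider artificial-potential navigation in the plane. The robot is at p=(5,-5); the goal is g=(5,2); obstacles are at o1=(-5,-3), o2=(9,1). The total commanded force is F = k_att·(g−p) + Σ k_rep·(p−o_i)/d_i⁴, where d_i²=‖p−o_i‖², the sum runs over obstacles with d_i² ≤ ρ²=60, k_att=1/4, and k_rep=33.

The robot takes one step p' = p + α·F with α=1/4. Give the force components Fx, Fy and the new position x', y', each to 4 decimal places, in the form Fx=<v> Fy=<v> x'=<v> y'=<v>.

F_att = 1/4·(g−p) = 1/4·(0,7) = (0.0000,1.7500)
o1: d²=104 > ρ²=60 → inactive
o2: d²=52 ≤ ρ²=60; F_rep = 33·(-4,-6)/52² = (-0.0488,-0.0732)
F = F_att + ΣF_rep = (-0.0488,1.6768)
p' = p + 1/4·F = (4.9878,-4.5808)

Fx=-0.0488 Fy=1.6768 x'=4.9878 y'=-4.5808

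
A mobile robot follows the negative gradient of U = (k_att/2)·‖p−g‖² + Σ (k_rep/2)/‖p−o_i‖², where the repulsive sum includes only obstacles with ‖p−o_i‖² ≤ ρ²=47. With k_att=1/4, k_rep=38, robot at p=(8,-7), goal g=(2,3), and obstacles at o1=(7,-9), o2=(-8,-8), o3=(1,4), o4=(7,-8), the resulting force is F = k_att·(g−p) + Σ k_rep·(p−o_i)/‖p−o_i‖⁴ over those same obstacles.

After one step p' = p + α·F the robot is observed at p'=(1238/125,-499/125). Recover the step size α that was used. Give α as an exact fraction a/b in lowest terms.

F_att = 1/4·(g−p) = 1/4·(-6,10) = (-1.5000,2.5000)
o1: d²=5 ≤ ρ²=47; F_rep = 38·(1,2)/5² = (1.5200,3.0400)
o2: d²=257 > ρ²=47 → inactive
o3: d²=170 > ρ²=47 → inactive
o4: d²=2 ≤ ρ²=47; F_rep = 38·(1,1)/2² = (9.5000,9.5000)
F = F_att + ΣF_rep = (9.5200,15.0400)
Δp = p'−p = (1.9040,3.0080); α = Δx/Fx = (238/125) / (238/25) = 1/5
check: Δy/Fy = (376/125) / (376/25) = 1/5 ✓

α = 1/5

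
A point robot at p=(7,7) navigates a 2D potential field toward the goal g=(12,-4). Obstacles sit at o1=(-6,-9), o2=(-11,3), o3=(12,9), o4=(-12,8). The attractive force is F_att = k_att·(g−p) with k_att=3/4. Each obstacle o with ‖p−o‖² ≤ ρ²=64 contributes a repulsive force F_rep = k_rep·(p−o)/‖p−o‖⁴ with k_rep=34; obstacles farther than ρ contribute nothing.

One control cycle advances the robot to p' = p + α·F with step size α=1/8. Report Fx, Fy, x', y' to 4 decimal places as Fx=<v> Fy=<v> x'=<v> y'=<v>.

F_att = 3/4·(g−p) = 3/4·(5,-11) = (3.7500,-8.2500)
o1: d²=425 > ρ²=64 → inactive
o2: d²=340 > ρ²=64 → inactive
o3: d²=29 ≤ ρ²=64; F_rep = 34·(-5,-2)/29² = (-0.2021,-0.0809)
o4: d²=362 > ρ²=64 → inactive
F = F_att + ΣF_rep = (3.5479,-8.3309)
p' = p + 1/8·F = (7.4435,5.9586)

Fx=3.5479 Fy=-8.3309 x'=7.4435 y'=5.9586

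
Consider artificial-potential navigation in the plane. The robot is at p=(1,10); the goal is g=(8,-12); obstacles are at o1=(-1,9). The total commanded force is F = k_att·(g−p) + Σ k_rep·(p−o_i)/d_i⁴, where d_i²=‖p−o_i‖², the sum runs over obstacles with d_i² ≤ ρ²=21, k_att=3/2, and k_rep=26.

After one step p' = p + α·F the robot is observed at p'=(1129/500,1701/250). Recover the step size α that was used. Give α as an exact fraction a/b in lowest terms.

F_att = 3/2·(g−p) = 3/2·(7,-22) = (10.5000,-33.0000)
o1: d²=5 ≤ ρ²=21; F_rep = 26·(2,1)/5² = (2.0800,1.0400)
F = F_att + ΣF_rep = (12.5800,-31.9600)
Δp = p'−p = (1.2580,-3.1960); α = Δx/Fx = (629/500) / (629/50) = 1/10
check: Δy/Fy = (-799/250) / (-799/25) = 1/10 ✓

α = 1/10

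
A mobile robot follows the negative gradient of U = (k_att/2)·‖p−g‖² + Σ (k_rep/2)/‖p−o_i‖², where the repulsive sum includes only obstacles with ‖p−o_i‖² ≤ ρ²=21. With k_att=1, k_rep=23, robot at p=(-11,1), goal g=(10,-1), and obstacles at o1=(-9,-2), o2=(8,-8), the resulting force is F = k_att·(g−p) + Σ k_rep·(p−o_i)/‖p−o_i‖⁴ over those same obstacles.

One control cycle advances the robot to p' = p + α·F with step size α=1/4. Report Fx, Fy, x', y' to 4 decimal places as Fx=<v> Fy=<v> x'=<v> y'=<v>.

Fx=20.7278 Fy=-1.5917 x'=-5.8180 y'=0.6021

F_att = 1·(g−p) = 1·(21,-2) = (21.0000,-2.0000)
o1: d²=13 ≤ ρ²=21; F_rep = 23·(-2,3)/13² = (-0.2722,0.4083)
o2: d²=442 > ρ²=21 → inactive
F = F_att + ΣF_rep = (20.7278,-1.5917)
p' = p + 1/4·F = (-5.8180,0.6021)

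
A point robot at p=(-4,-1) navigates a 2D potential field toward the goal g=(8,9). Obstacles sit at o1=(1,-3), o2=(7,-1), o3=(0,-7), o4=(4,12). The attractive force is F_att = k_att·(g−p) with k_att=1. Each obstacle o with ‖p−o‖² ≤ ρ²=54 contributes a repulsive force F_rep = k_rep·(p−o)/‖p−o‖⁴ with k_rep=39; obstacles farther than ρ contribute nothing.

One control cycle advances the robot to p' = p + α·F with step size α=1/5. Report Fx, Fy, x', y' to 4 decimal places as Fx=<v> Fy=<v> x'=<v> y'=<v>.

Fx=11.7104 Fy=10.1793 x'=-1.6579 y'=1.0359

F_att = 1·(g−p) = 1·(12,10) = (12.0000,10.0000)
o1: d²=29 ≤ ρ²=54; F_rep = 39·(-5,2)/29² = (-0.2319,0.0927)
o2: d²=121 > ρ²=54 → inactive
o3: d²=52 ≤ ρ²=54; F_rep = 39·(-4,6)/52² = (-0.0577,0.0865)
o4: d²=233 > ρ²=54 → inactive
F = F_att + ΣF_rep = (11.7104,10.1793)
p' = p + 1/5·F = (-1.6579,1.0359)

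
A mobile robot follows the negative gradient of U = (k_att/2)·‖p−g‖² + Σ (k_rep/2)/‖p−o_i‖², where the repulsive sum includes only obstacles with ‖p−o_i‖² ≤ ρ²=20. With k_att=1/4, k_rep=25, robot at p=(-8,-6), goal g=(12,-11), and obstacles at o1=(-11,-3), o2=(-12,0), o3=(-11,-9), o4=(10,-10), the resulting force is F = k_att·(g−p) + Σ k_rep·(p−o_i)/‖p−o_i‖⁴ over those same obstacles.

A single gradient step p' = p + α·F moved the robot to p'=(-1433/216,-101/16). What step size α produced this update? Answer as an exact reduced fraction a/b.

F_att = 1/4·(g−p) = 1/4·(20,-5) = (5.0000,-1.2500)
o1: d²=18 ≤ ρ²=20; F_rep = 25·(3,-3)/18² = (0.2315,-0.2315)
o2: d²=52 > ρ²=20 → inactive
o3: d²=18 ≤ ρ²=20; F_rep = 25·(3,3)/18² = (0.2315,0.2315)
o4: d²=340 > ρ²=20 → inactive
F = F_att + ΣF_rep = (5.4630,-1.2500)
Δp = p'−p = (1.3657,-0.3125); α = Δx/Fx = (295/216) / (295/54) = 1/4
check: Δy/Fy = (-5/16) / (-5/4) = 1/4 ✓

α = 1/4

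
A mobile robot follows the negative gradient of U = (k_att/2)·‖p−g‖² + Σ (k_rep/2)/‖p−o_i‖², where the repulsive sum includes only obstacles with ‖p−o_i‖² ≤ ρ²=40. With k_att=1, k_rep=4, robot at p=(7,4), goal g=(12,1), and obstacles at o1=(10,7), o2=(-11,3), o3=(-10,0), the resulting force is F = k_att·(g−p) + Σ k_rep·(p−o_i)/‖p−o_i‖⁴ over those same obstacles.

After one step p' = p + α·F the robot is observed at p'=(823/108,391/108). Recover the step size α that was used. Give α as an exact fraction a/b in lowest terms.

α = 1/8

F_att = 1·(g−p) = 1·(5,-3) = (5.0000,-3.0000)
o1: d²=18 ≤ ρ²=40; F_rep = 4·(-3,-3)/18² = (-0.0370,-0.0370)
o2: d²=325 > ρ²=40 → inactive
o3: d²=305 > ρ²=40 → inactive
F = F_att + ΣF_rep = (4.9630,-3.0370)
Δp = p'−p = (0.6204,-0.3796); α = Δx/Fx = (67/108) / (134/27) = 1/8
check: Δy/Fy = (-41/108) / (-82/27) = 1/8 ✓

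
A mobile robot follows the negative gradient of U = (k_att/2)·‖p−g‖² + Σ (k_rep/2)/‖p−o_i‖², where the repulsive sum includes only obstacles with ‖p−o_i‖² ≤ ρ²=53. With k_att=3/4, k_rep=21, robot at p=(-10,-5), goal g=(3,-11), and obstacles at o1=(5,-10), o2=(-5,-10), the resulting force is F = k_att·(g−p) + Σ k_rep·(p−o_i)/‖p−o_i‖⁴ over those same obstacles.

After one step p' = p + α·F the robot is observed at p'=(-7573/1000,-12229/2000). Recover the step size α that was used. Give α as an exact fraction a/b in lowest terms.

α = 1/4

F_att = 3/4·(g−p) = 3/4·(13,-6) = (9.7500,-4.5000)
o1: d²=250 > ρ²=53 → inactive
o2: d²=50 ≤ ρ²=53; F_rep = 21·(-5,5)/50² = (-0.0420,0.0420)
F = F_att + ΣF_rep = (9.7080,-4.4580)
Δp = p'−p = (2.4270,-1.1145); α = Δx/Fx = (2427/1000) / (2427/250) = 1/4
check: Δy/Fy = (-2229/2000) / (-2229/500) = 1/4 ✓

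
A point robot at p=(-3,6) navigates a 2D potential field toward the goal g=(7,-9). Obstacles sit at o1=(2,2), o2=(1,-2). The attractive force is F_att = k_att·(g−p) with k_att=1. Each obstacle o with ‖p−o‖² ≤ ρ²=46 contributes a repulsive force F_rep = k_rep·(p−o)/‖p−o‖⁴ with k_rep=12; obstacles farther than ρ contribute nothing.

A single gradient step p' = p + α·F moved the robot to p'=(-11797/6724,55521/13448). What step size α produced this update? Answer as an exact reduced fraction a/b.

α = 1/8

F_att = 1·(g−p) = 1·(10,-15) = (10.0000,-15.0000)
o1: d²=41 ≤ ρ²=46; F_rep = 12·(-5,4)/41² = (-0.0357,0.0286)
o2: d²=80 > ρ²=46 → inactive
F = F_att + ΣF_rep = (9.9643,-14.9714)
Δp = p'−p = (1.2455,-1.8714); α = Δx/Fx = (8375/6724) / (16750/1681) = 1/8
check: Δy/Fy = (-25167/13448) / (-25167/1681) = 1/8 ✓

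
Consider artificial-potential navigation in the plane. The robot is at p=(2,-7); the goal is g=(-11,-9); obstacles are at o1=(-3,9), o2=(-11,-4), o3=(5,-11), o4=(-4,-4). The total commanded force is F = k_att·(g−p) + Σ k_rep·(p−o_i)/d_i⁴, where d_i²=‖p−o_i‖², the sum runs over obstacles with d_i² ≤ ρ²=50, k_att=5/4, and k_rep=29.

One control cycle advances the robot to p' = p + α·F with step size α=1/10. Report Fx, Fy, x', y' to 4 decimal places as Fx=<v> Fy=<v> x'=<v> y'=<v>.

F_att = 5/4·(g−p) = 5/4·(-13,-2) = (-16.2500,-2.5000)
o1: d²=281 > ρ²=50 → inactive
o2: d²=178 > ρ²=50 → inactive
o3: d²=25 ≤ ρ²=50; F_rep = 29·(-3,4)/25² = (-0.1392,0.1856)
o4: d²=45 ≤ ρ²=50; F_rep = 29·(6,-3)/45² = (0.0859,-0.0430)
F = F_att + ΣF_rep = (-16.3033,-2.3574)
p' = p + 1/10·F = (0.3697,-7.2357)

Fx=-16.3033 Fy=-2.3574 x'=0.3697 y'=-7.2357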